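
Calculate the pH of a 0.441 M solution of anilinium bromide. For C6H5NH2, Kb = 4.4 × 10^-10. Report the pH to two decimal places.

C6H5NH3+ is the conjugate acid of the weak base C6H5NH2.
Ka = Kw/Kb = 1.0×10^-14 / 4.4 × 10^-10 = 2.27 × 10^-5
From the ICE table, Ka = x²/(0.441 − x) = 2.27 × 10^-5.
Neglecting x in the denominator: x = √(2.27 × 10^-5 × 0.441) = 3.16 × 10^-3 M
pH = −log[H+] = −log(3.16 × 10^-3) = 2.50

pH = 2.50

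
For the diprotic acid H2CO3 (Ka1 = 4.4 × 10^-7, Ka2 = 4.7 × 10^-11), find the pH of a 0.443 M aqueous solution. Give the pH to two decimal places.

pH = 3.36

Since Ka1 ≫ Ka2, the first ionization dominates [H+].
Ka1 = x²/(0.443 − x) = 4.4 × 10^-7
x ≈ √(4.4 × 10^-7 × 0.443) = 4.41 × 10^-4 M
pH = −log(4.41 × 10^-4) = 3.36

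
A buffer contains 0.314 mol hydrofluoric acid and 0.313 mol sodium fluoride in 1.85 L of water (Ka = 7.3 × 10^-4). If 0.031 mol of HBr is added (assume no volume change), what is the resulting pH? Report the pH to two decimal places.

pH = 3.05

After neutralization: n(HF) = 0.345 mol, n(F-) = 0.282 mol.
pKa = −log(7.3 × 10^-4) = 3.137
pH = pKa + log(n_F-/n_HF) = 3.137 + log(0.282/0.345) = 3.137 + (-0.088)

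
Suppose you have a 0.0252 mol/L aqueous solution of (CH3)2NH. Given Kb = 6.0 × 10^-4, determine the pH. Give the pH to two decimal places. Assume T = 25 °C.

pH = 11.56

(CH3)2NH + H2O ⇌ (CH3)2NH2+ + OH-
Kb = [OH-]²/(0.0252 − [OH-]) = 6.0 × 10^-4
The 5% rule fails; solving [OH-]² + Kb·[OH-] − Kb·C₀ = 0 exactly:
[OH-] = [−0.0006 + √(0.0006² + 6.05e-05)]/2 = 3.60 × 10^-3 M
pOH = 2.44, so pH = 14.00 − pOH = 11.56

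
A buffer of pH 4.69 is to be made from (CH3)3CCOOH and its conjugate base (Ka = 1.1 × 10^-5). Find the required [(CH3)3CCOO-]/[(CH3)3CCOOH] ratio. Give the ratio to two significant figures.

ratio = 0.54

pKa = -log(1.1 × 10^-5) = 4.959
pH = pKa + log(r) ⇒ log(r) = 4.69 − 4.959 = -0.269
r = [(CH3)3CCOO-]/[(CH3)3CCOOH] = 10^(-0.269) = 0.538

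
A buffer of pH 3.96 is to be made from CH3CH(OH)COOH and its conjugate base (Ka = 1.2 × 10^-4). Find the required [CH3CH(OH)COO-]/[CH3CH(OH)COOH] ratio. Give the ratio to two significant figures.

ratio = 1.1

pKa = -log(1.2 × 10^-4) = 3.921
pH = pKa + log(r) ⇒ log(r) = 3.96 − 3.921 = +0.039
r = [CH3CH(OH)COO-]/[CH3CH(OH)COOH] = 10^(+0.039) = 1.09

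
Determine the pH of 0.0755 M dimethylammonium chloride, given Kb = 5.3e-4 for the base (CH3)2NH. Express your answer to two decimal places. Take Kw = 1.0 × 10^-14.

(CH3)2NH2+ is the conjugate acid of the weak base (CH3)2NH.
Ka = Kw/Kb = 1.0×10^-14 / 5.3 × 10^-4 = 1.89 × 10^-11
From the ICE table, Ka = [H+]²/(0.0755 − [H+]) = 1.89 × 10^-11.
Assume [H+] ≪ 0.0755: [H+] ≈ √(1.89 × 10^-11 × 0.0755) = 1.19 × 10^-6 M
Check: 0.0016% ionized — well under 5%, approximation valid.
pH = −log[H+] = −log(1.19 × 10^-6) = 5.92

pH = 5.92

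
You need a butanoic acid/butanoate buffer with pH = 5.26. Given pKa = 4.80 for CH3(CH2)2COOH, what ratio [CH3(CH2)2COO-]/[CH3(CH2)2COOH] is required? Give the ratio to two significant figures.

ratio = 2.9

pH = pKa + log(r) ⇒ log(r) = 5.26 − 4.80 = +0.46
r = [CH3(CH2)2COO-]/[CH3(CH2)2COOH] = 10^(+0.46) = 2.88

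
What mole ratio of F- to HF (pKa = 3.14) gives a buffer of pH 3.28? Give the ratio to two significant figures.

pH = pKa + log(r) ⇒ log(r) = 3.28 − 3.14 = +0.14
r = [F-]/[HF] = 10^(+0.14) = 1.38

ratio = 1.4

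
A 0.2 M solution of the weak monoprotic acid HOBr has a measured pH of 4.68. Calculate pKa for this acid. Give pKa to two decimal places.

pKa = 8.66

[H+] = 10^(-4.68) = 2.09 × 10^-5 M
At equilibrium [HA] = 0.2 − 2.09 × 10^-5 = 2.00 × 10^-1 M
Ka = [H+][A-]/[HA] = (2.09 × 10^-5)² / 2.00 × 10^-1 = 2.18 × 10^-9
pKa = -log(2.18 × 10^-9) = 8.66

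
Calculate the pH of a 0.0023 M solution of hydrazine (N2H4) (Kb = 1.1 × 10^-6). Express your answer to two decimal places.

pH = 9.70

N2H4 + H2O ⇌ N2H5+ + OH-
From the ICE table, Kb = x²/(0.0023 − x) = 1.1 × 10^-6.
Since Kb ≪ C₀, x ≈ √(Kb·C₀) = 5.03 × 10^-5 M.
(x/C₀ = 2.2% < 5%, so the approximation holds.)
pOH = 4.30, so pH = 14.00 − pOH = 9.70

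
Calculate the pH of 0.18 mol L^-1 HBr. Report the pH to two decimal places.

pH = 0.74

HBr is a strong acid and dissociates completely, so [H+] = 0.18 M.
pH = -log(0.18) = 0.74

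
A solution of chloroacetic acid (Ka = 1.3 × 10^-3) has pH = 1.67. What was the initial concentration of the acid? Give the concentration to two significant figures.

[H+] = 10^(-1.67) = 2.14 × 10^-2 M = x
Ka = x²/(C₀ − x) ⇒ C₀ = x + x²/Ka
C₀ = 2.14 × 10^-2 + (2.14 × 10^-2)²/(1.3 × 10^-3) = 3.74 × 10^-1 M

C₀ = 3.7 × 10^-1 M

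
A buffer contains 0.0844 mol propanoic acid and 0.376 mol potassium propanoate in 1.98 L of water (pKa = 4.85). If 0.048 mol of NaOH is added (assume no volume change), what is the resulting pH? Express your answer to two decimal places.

pH = 5.92

OH- converts CH3CH2COOH to CH3CH2COO-: CH3CH2COOH → 0.0364 mol, CH3CH2COO- → 0.424 mol.
pH = pKa + log(n_CH3CH2COO-/n_CH3CH2COOH) = 4.85 + log(0.424/0.0364) = 4.85 + (+1.066)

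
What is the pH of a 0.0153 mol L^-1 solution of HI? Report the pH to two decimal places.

pH = 1.82

HI is a strong acid and dissociates completely, so [H+] = 0.0153 M.
pH = -log(0.0153) = 1.82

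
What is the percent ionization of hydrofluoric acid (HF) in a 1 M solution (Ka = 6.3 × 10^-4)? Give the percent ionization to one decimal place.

HF ⇌ F- + H+; let x = [H+] at equilibrium.
x ≈ √(Ka·C₀) = √(6.3 × 10^-4 × 1) = 2.51 × 10^-2 M
% ionization = x/C₀ × 100% = 2.51 × 10^-2/1 × 100% = 2.5%

2.5%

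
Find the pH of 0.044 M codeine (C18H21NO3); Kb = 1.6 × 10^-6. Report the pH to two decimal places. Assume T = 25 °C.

pH = 10.42

C18H21NO3 + H2O ⇌ C18H22NO3+ + OH-
Kb = [OH-]²/(0.044 − [OH-]) = 1.6 × 10^-6
Since Kb ≪ C₀, [OH-] ≈ √(Kb·C₀) = 2.65 × 10^-4 M.
Check: 0.6% ionized — well under 5%, approximation valid.
pOH = −log(2.65 × 10^-4) = 3.58; pH = 14.00 − 3.58 = 10.42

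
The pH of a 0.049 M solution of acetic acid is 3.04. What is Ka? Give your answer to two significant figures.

Ka = 1.7 × 10^-5

[H+] = 10^(-3.04) = 9.12 × 10^-4 M
At equilibrium [HA] = 0.049 − 9.12 × 10^-4 = 4.81 × 10^-2 M
Ka = [H+][A-]/[HA] = (9.12 × 10^-4)² / 4.81 × 10^-2 = 1.7 × 10^-5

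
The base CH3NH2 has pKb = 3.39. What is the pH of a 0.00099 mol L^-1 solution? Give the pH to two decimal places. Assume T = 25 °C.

CH3NH2 + H2O ⇌ CH3NH3+ + OH-
Kb = 10^(−3.39) = 4.07 × 10^-4
From the ICE table, Kb = x²/(0.00099 − x) = 4.07 × 10^-4.
Here C₀/Kb ≈ 2.43, so the small-x approximation fails. Use the quadratic:
x = (−Kb + √(Kb² + 4·Kb·C₀))/2 = 4.63 × 10^-4 M
pOH = −log(4.63 × 10^-4) = 3.33; pH = 14.00 − 3.33 = 10.67

pH = 10.67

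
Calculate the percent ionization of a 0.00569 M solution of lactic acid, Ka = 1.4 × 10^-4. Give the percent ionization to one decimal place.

CH3CH(OH)COOH ⇌ CH3CH(OH)COO- + H+; let x = [H+] at equilibrium.
Solve x² + 0.00014x − 7.97e-07 = 0 → x = 8.25 × 10^-4 M
% ionization = x/C₀ × 100% = 8.25 × 10^-4/0.00569 × 100% = 14.5%

14.5%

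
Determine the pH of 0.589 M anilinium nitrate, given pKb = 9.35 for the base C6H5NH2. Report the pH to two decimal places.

C6H5NH3+ is the conjugate acid of the weak base C6H5NH2.
Kb = 10^(−9.35) = 4.47 × 10^-10
Ka = Kw/Kb = 1.0×10^-14 / 4.47 × 10^-10 = 2.24 × 10^-5
Ka = [H+]²/(0.589 − [H+]) = 2.24 × 10^-5
Since Ka ≪ C₀, [H+] ≈ √(Ka·C₀) = 3.63 × 10^-3 M.
Check: 0.62% ionized — well under 5%, approximation valid.
pH = −log[H+] = −log(3.63 × 10^-3) = 2.44

pH = 2.44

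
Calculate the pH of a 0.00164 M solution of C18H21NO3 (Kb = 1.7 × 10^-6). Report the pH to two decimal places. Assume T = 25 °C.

pH = 9.72

C18H21NO3 + H2O ⇌ C18H22NO3+ + OH-
Kb = x²/(0.00164 − x) = 1.7 × 10^-6
Assume x ≪ 0.00164: x ≈ √(1.7 × 10^-6 × 0.00164) = 5.28 × 10^-5 M
(x/C₀ = 3.2% < 5%, so the approximation holds.)
pOH = 4.28, so pH = 14.00 − pOH = 9.72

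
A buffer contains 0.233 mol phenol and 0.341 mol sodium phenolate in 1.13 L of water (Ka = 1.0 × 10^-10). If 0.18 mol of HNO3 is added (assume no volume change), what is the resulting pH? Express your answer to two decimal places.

pH = 9.59

After neutralization: n(C6H5OH) = 0.413 mol, n(C6H5O-) = 0.161 mol.
pKa = −log(1.0 × 10^-10) = 10.000
Henderson–Hasselbalch with mole ratio 0.161/0.413: pH = 10.000 + (-0.409)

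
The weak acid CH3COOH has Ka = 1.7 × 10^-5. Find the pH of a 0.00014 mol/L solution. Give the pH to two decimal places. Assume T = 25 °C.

CH3COOH ⇌ CH3COO- + H+
Ka = [H+]²/(0.00014 − [H+]) = 1.7 × 10^-5
[H+] is not negligible relative to C₀; solve [H+]² + 1.7e-05·[H+] − 2.38e-09 = 0.
[H+] = (−Ka + √(Ka² + 4·Ka·C₀))/2 = 4.10 × 10^-5 M
pH = −log[H+] = −log(4.10 × 10^-5) = 4.39

pH = 4.39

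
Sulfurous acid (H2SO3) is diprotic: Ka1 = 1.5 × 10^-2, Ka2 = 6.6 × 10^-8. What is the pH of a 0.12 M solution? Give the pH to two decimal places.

Ka1 ≫ Ka2, so treat the first dissociation as the only significant source of H+.
Ka1 = x²/(0.12 − x) = 1.5 × 10^-2
Solving the quadratic: x = (−Ka1 + √(Ka1² + 4·Ka1·C₀))/2 = 3.56 × 10^-2 M
pH = −log(3.56 × 10^-2) = 1.45

pH = 1.45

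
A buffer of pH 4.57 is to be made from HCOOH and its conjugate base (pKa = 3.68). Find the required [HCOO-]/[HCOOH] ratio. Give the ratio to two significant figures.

pH = pKa + log(r) ⇒ log(r) = 4.57 − 3.68 = +0.89
r = [HCOO-]/[HCOOH] = 10^(+0.89) = 7.76

ratio = 7.8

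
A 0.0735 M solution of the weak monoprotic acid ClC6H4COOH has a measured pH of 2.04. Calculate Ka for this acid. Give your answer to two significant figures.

Ka = 1.3 × 10^-3

[H+] = 10^(-2.04) = 9.12 × 10^-3 M
At equilibrium [HA] = 0.0735 − 9.12 × 10^-3 = 6.44 × 10^-2 M
Ka = [H+][A-]/[HA] = (9.12 × 10^-3)² / 6.44 × 10^-2 = 1.3 × 10^-3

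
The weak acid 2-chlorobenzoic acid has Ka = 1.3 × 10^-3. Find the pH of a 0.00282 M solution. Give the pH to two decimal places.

pH = 2.86

ClC6H4COOH ⇌ ClC6H4COO- + H+
Ka = x²/(0.00282 − x) = 1.3 × 10^-3
Here C₀/Ka ≈ 2.17, so the small-x approximation fails. Use the quadratic:
x = (−Ka + √(Ka² + 4·Ka·C₀))/2 = 1.37 × 10^-3 M
pH = −log[H+] = −log(1.37 × 10^-3) = 2.86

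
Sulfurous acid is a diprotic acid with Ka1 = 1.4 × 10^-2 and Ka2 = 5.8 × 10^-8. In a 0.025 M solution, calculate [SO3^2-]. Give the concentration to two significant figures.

5.8 × 10^-8 M

First ionization gives [H+] ≈ [HSO3-] = 1.30 × 10^-2 M.
Second step: Ka2 = [H+][SO3^2-]/[HSO3-] ≈ [SO3^2-] (since [H+] ≈ [HSO3-]).
So [SO3^2-] ≈ Ka2.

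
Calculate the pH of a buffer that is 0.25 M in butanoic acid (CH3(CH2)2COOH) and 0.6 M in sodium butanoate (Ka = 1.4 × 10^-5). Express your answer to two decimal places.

pH = 5.23

pKa = −log(1.4 × 10^-5) = 4.854
pH = pKa + log([A⁻]/[HA]) = 4.854 + log(0.6/0.25)
pH = 4.854 + (+0.380) = 5.23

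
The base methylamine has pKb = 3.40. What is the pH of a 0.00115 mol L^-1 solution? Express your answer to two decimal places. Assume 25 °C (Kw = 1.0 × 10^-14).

CH3NH2 + H2O ⇌ CH3NH3+ + OH-
Kb = 10^(−3.40) = 3.98 × 10^-4
Kb = [OH-]²/(0.00115 − [OH-]) = 3.98 × 10^-4
[OH-] is not negligible relative to C₀; solve [OH-]² + 0.000398·[OH-] − 4.58e-07 = 0.
[OH-] = (−Kb + √(Kb² + 4·Kb·C₀))/2 = 5.06 × 10^-4 M
pOH = −log(5.06 × 10^-4) = 3.30; pH = 14.00 − 3.30 = 10.70

pH = 10.70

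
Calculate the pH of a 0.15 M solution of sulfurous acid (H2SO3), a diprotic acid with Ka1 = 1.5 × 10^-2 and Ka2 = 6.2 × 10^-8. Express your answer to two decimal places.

pH = 1.39

Ka1 ≫ Ka2, so treat the first dissociation as the only significant source of H+.
Ka1 = x²/(0.15 − x) = 1.5 × 10^-2
Solving the quadratic: x = (−Ka1 + √(Ka1² + 4·Ka1·C₀))/2 = 4.05 × 10^-2 M
pH = −log(4.05 × 10^-2) = 1.39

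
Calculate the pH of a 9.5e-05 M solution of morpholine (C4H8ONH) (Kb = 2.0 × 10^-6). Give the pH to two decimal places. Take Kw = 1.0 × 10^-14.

C4H8ONH + H2O ⇌ C4H8ONH2+ + OH-
From the ICE table, Kb = [OH-]²/(9.5e-05 − [OH-]) = 2.0 × 10^-6.
The 5% rule fails; solving [OH-]² + Kb·[OH-] − Kb·C₀ = 0 exactly:
[OH-] = [−2e-06 + √(2e-06² + 7.6e-10)]/2 = 1.28 × 10^-5 M
pOH = −log(1.28 × 10^-5) = 4.89; pH = 14.00 − 4.89 = 9.11

pH = 9.11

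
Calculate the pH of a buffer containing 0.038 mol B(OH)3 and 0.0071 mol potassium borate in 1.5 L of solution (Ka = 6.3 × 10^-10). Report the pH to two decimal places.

pH = 8.47

pKa = −log(6.3 × 10^-10) = 9.201
pH = pKa + log([A⁻]/[HA]) = 9.201 + log(0.0071/0.038)
pH = 9.201 + (-0.729) = 8.47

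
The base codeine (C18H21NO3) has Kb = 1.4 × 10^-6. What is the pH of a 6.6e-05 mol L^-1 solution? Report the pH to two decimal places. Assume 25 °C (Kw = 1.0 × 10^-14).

pH = 8.95

C18H21NO3 + H2O ⇌ C18H22NO3+ + OH-
Kb = [OH-]²/(6.6e-05 − [OH-]) = 1.4 × 10^-6
The 5% rule fails; solving [OH-]² + Kb·[OH-] − Kb·C₀ = 0 exactly:
[OH-] = [−1.4e-06 + √(1.4e-06² + 3.7e-10)]/2 = 8.94 × 10^-6 M
pOH = 5.05, so pH = 14.00 − pOH = 8.95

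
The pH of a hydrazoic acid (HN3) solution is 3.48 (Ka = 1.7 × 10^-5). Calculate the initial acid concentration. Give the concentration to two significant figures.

[H+] = 10^(-3.48) = 3.31 × 10^-4 M = x
Ka = x²/(C₀ − x) ⇒ C₀ = x + x²/Ka
C₀ = 3.31 × 10^-4 + (3.31 × 10^-4)²/(1.7 × 10^-5) = 6.78 × 10^-3 M

C₀ = 6.8 × 10^-3 M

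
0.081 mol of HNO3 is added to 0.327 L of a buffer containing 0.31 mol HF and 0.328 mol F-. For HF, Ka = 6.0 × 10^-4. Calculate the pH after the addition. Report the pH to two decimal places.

After neutralization: n(HF) = 0.391 mol, n(F-) = 0.247 mol.
pKa = −log(6.0 × 10^-4) = 3.222
Henderson–Hasselbalch with mole ratio 0.247/0.391: pH = 3.222 + (-0.199)

pH = 3.02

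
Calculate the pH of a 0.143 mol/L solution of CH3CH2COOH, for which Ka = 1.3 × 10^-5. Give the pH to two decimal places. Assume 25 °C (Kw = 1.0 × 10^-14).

CH3CH2COOH ⇌ CH3CH2COO- + H+
Ka = [H+]²/(0.143 − [H+]) = 1.3 × 10^-5
Assume [H+] ≪ 0.143: [H+] ≈ √(1.3 × 10^-5 × 0.143) = 1.36 × 10^-3 M
pH = −log[H+] = −log(1.36 × 10^-3) = 2.87

pH = 2.87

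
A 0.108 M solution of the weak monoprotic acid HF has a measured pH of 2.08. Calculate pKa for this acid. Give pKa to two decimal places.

[H+] = 10^(-2.08) = 8.32 × 10^-3 M
At equilibrium [HA] = 0.108 − 8.32 × 10^-3 = 9.97 × 10^-2 M
Ka = [H+][A-]/[HA] = (8.32 × 10^-3)² / 9.97 × 10^-2 = 6.94 × 10^-4
pKa = -log(6.94 × 10^-4) = 3.16

pKa = 3.16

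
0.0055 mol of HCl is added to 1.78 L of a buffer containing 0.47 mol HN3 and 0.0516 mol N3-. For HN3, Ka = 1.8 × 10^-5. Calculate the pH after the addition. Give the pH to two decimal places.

Added H+ converts N3- to HN3: HN3 → 0.475 mol, N3- → 0.0461 mol.
pKa = −log(1.8 × 10^-5) = 4.745
pH = pKa + log(n_N3-/n_HN3) = 4.745 + log(0.0461/0.475) = 4.745 + (-1.013)

pH = 3.73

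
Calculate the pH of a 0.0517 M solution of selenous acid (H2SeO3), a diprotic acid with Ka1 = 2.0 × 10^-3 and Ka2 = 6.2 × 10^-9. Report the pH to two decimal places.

pH = 2.04

Ka1 ≫ Ka2, so treat the first dissociation as the only significant source of H+.
Ka1 = x²/(0.0517 − x) = 2.0 × 10^-3
Solving the quadratic: x = (−Ka1 + √(Ka1² + 4·Ka1·C₀))/2 = 9.22 × 10^-3 M
pH = −log(9.22 × 10^-3) = 2.04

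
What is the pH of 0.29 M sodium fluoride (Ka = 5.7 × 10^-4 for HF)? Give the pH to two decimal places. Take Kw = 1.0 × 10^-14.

F- is the conjugate base of the weak acid HF.
Kb = Kw/Ka = 1.0×10^-14 / 5.7 × 10^-4 = 1.75 × 10^-11
From the ICE table, Kb = x²/(0.29 − x) = 1.75 × 10^-11.
Since Kb ≪ C₀, x ≈ √(Kb·C₀) = 2.25 × 10^-6 M.
pOH = −log(2.25 × 10^-6) = 5.65; pH = 14.00 − 5.65 = 8.35

pH = 8.35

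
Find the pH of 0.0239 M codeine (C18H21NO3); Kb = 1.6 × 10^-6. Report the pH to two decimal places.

C18H21NO3 + H2O ⇌ C18H22NO3+ + OH-
From the ICE table, Kb = [OH-]²/(0.0239 − [OH-]) = 1.6 × 10^-6.
Assume [OH-] ≪ 0.0239: [OH-] ≈ √(1.6 × 10^-6 × 0.0239) = 1.96 × 10^-4 M
Check: 0.82% ionized — well under 5%, approximation valid.
pOH = 3.71, so pH = 14.00 − pOH = 10.29

pH = 10.29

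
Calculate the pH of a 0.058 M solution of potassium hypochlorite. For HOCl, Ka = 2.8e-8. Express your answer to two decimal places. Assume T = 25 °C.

pH = 10.16

OCl- is the conjugate base of the weak acid HOCl.
Kb = Kw/Ka = 1.0×10^-14 / 2.8 × 10^-8 = 3.57 × 10^-7
From the ICE table, Kb = x²/(0.058 − x) = 3.57 × 10^-7.
Since Kb ≪ C₀, x ≈ √(Kb·C₀) = 1.44 × 10^-4 M.
Check: 0.25% ionized — well under 5%, approximation valid.
pOH = −log(1.44 × 10^-4) = 3.84; pH = 14.00 − 3.84 = 10.16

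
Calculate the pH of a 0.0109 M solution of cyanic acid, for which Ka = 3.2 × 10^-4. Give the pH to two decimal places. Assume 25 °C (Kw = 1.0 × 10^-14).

HOCN ⇌ OCN- + H+
Ka = [H+]²/(0.0109 − [H+]) = 3.2 × 10^-4
The 5% rule fails; solving [H+]² + Ka·[H+] − Ka·C₀ = 0 exactly:
[H+] = (−Ka + √(Ka² + 4·Ka·C₀))/2 = 1.71 × 10^-3 M
pH = −log(1.71 × 10^-3) = 2.77

pH = 2.77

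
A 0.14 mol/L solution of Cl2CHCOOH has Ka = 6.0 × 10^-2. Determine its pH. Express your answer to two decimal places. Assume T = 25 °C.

Cl2CHCOOH ⇌ Cl2CHCOO- + H+
Let x = [H+] at equilibrium. Ka = x²/(0.14 − x).
Here C₀/Ka ≈ 2.33, so the small-x approximation fails. Use the quadratic:
x = [−0.06 + √(0.06² + 0.0336)]/2 = 6.64 × 10^-2 M
pH = −log(6.64 × 10^-2) = 1.18

pH = 1.18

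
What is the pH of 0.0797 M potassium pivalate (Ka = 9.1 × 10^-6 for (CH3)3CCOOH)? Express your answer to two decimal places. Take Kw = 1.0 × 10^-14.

pH = 8.97

(CH3)3CCOO- is the conjugate base of the weak acid (CH3)3CCOOH.
Kb = Kw/Ka = 1.0×10^-14 / 9.1 × 10^-6 = 1.10 × 10^-9
Kb = x²/(0.0797 − x) = 1.10 × 10^-9
Assume x ≪ 0.0797: x ≈ √(1.10 × 10^-9 × 0.0797) = 9.36 × 10^-6 M
pOH = −log(9.36 × 10^-6) = 5.03; pH = 14.00 − 5.03 = 8.97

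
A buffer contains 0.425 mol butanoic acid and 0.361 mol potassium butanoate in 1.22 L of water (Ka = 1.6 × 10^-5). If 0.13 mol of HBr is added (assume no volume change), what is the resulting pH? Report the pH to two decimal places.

Added H+ converts CH3(CH2)2COO- to CH3(CH2)2COOH: CH3(CH2)2COOH → 0.555 mol, CH3(CH2)2COO- → 0.231 mol.
pKa = −log(1.6 × 10^-5) = 4.796
pH = pKa + log(n_CH3(CH2)2COO-/n_CH3(CH2)2COOH) = 4.796 + log(0.231/0.555) = 4.796 + (-0.381)

pH = 4.42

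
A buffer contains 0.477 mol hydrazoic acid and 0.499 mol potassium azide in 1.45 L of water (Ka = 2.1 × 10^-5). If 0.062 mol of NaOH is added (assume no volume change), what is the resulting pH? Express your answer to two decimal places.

pH = 4.81

After neutralization: n(HN3) = 0.415 mol, n(N3-) = 0.561 mol.
pKa = −log(2.1 × 10^-5) = 4.678
Henderson–Hasselbalch with mole ratio 0.561/0.415: pH = 4.678 + (+0.131)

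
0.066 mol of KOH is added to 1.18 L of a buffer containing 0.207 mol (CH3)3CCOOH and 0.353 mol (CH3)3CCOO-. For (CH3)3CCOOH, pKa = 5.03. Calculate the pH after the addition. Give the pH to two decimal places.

After neutralization: n((CH3)3CCOOH) = 0.141 mol, n((CH3)3CCOO-) = 0.419 mol.
pH = pKa + log(n_(CH3)3CCOO-/n_(CH3)3CCOOH) = 5.03 + log(0.419/0.141) = 5.03 + (+0.473)

pH = 5.50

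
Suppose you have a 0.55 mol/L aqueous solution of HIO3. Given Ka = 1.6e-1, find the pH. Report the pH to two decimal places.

HIO3 ⇌ IO3- + H+
From the ICE table, Ka = [H+]²/(0.55 − [H+]) = 1.6 × 10^-1.
The 5% rule fails; solving [H+]² + Ka·[H+] − Ka·C₀ = 0 exactly:
[H+] = (−Ka + √(Ka² + 4·Ka·C₀))/2 = 2.27 × 10^-1 M
pH = −log(2.27 × 10^-1) = 0.64

pH = 0.64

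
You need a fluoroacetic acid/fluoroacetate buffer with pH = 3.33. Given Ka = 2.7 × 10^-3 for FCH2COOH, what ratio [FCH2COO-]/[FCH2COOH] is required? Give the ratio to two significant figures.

pKa = -log(2.7 × 10^-3) = 2.569
pH = pKa + log(r) ⇒ log(r) = 3.33 − 2.569 = +0.761
r = [FCH2COO-]/[FCH2COOH] = 10^(+0.761) = 5.77

ratio = 5.8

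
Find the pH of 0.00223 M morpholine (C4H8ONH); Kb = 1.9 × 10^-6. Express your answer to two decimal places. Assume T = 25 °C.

C4H8ONH + H2O ⇌ C4H8ONH2+ + OH-
From the ICE table, Kb = [OH-]²/(0.00223 − [OH-]) = 1.9 × 10^-6.
Neglecting [OH-] in the denominator: [OH-] = √(1.9 × 10^-6 × 0.00223) = 6.51 × 10^-5 M
pOH = 4.19, so pH = 14.00 − pOH = 9.81

pH = 9.81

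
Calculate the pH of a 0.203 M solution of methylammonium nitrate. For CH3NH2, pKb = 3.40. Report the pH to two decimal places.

pH = 5.65

CH3NH3+ is the conjugate acid of the weak base CH3NH2.
Kb = 10^(−3.40) = 3.98 × 10^-4
Ka = Kw/Kb = 1.0×10^-14 / 3.98 × 10^-4 = 2.51 × 10^-11
Ka = x²/(0.203 − x) = 2.51 × 10^-11
Neglecting x in the denominator: x = √(2.51 × 10^-11 × 0.203) = 2.26 × 10^-6 M
(x/C₀ = 0.0011% < 5%, so the approximation holds.)
pH = −log(2.26 × 10^-6) = 5.65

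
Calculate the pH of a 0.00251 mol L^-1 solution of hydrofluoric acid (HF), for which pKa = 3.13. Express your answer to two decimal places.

pH = 2.98

HF ⇌ F- + H+
Ka = 10^(−3.13) = 7.41 × 10^-4
From the ICE table, Ka = [H+]²/(0.00251 − [H+]) = 7.41 × 10^-4.
[H+] is not negligible relative to C₀; solve [H+]² + 0.000741·[H+] − 1.86e-06 = 0.
[H+] = (−Ka + √(Ka² + 4·Ka·C₀))/2 = 1.04 × 10^-3 M
pH = −log(1.04 × 10^-3) = 2.98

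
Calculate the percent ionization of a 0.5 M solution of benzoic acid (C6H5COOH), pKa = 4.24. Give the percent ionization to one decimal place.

C6H5COOH ⇌ C6H5COO- + H+; let x = [H+] at equilibrium.
Ka = 10^(−4.24) = 5.75 × 10^-5
x ≈ √(Ka·C₀) = √(5.75 × 10^-5 × 0.5) = 5.36 × 10^-3 M
Fraction ionized = 5.36 × 10^-3 / 0.5 = 0.0107 → 1.1%

1.1%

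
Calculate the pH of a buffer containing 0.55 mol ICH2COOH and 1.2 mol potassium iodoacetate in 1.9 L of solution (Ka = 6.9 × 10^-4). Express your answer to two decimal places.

pKa = −log(6.9 × 10^-4) = 3.161
pH = pKa + log([A⁻]/[HA]) = 3.161 + log(1.2/0.55)
pH = 3.161 + (+0.339) = 3.50

pH = 3.50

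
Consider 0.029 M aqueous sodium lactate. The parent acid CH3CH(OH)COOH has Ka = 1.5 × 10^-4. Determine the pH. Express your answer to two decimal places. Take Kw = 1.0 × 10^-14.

pH = 8.14

CH3CH(OH)COO- is the conjugate base of the weak acid CH3CH(OH)COOH.
Kb = Kw/Ka = 1.0×10^-14 / 1.5 × 10^-4 = 6.67 × 10^-11
Kb = x²/(0.029 − x) = 6.67 × 10^-11
Since Kb ≪ C₀, x ≈ √(Kb·C₀) = 1.39 × 10^-6 M.
pOH = 5.86, so pH = 14.00 − pOH = 8.14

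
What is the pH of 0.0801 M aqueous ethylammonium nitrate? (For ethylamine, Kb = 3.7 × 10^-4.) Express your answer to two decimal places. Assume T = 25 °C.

C2H5NH3+ is the conjugate acid of the weak base C2H5NH2.
Ka = Kw/Kb = 1.0×10^-14 / 3.7 × 10^-4 = 2.70 × 10^-11
From the ICE table, Ka = x²/(0.0801 − x) = 2.70 × 10^-11.
Neglecting x in the denominator: x = √(2.70 × 10^-11 × 0.0801) = 1.47 × 10^-6 M
(x/C₀ = 0.0018% < 5%, so the approximation holds.)
pH = −log(1.47 × 10^-6) = 5.83

pH = 5.83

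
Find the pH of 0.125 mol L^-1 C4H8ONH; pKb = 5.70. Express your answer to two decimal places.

pH = 10.70

C4H8ONH + H2O ⇌ C4H8ONH2+ + OH-
Kb = 10^(−5.70) = 2.00 × 10^-6
From the ICE table, Kb = [OH-]²/(0.125 − [OH-]) = 2.00 × 10^-6.
Neglecting [OH-] in the denominator: [OH-] = √(2.00 × 10^-6 × 0.125) = 5.00 × 10^-4 M
Check: 0.4% ionized — well under 5%, approximation valid.
pOH = 3.30, so pH = 14.00 − pOH = 10.70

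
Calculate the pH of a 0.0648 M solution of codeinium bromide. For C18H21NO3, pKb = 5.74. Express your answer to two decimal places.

pH = 4.72

C18H22NO3+ is the conjugate acid of the weak base C18H21NO3.
Kb = 10^(−5.74) = 1.82 × 10^-6
Ka = Kw/Kb = 1.0×10^-14 / 1.82 × 10^-6 = 5.49 × 10^-9
Ka = x²/(0.0648 − x) = 5.49 × 10^-9
Neglecting x in the denominator: x = √(5.49 × 10^-9 × 0.0648) = 1.89 × 10^-5 M
(x/C₀ = 0.029% < 5%, so the approximation holds.)
pH = −log[H+] = −log(1.89 × 10^-5) = 4.72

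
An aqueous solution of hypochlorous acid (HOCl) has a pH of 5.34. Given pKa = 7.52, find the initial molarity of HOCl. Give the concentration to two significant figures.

[H+] = 10^(-5.34) = 4.57 × 10^-6 M = x
Ka = 10^(−7.52) = 3.02 × 10^-8
Ka = x²/(C₀ − x) ⇒ C₀ = x + x²/Ka
C₀ = 4.57 × 10^-6 + (4.57 × 10^-6)²/(3.02 × 10^-8) = 6.96 × 10^-4 M

C₀ = 7.0 × 10^-4 M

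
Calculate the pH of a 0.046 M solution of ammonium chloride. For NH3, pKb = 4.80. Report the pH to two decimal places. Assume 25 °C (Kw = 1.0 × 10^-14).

NH4+ is the conjugate acid of the weak base NH3.
Kb = 10^(−4.80) = 1.58 × 10^-5
Ka = Kw/Kb = 1.0×10^-14 / 1.58 × 10^-5 = 6.33 × 10^-10
Ka = [H+]²/(0.046 − [H+]) = 6.33 × 10^-10
Neglecting [H+] in the denominator: [H+] = √(6.33 × 10^-10 × 0.046) = 5.40 × 10^-6 M
pH = −log[H+] = −log(5.40 × 10^-6) = 5.27

pH = 5.27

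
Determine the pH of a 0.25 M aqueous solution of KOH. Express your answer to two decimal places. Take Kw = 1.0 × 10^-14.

KOH is a strong base; [OH-] = 0.25 M.
pOH = -log(0.25) = 0.60
pH = 14.00 - 0.60 = 13.40

pH = 13.40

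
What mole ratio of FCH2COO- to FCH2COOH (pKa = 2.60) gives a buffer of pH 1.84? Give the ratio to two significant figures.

pH = pKa + log(r) ⇒ log(r) = 1.84 − 2.60 = -0.76
r = [FCH2COO-]/[FCH2COOH] = 10^(-0.76) = 0.174

ratio = 0.17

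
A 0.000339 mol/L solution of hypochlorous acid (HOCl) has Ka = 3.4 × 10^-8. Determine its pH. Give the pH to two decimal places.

HOCl ⇌ OCl- + H+
From the ICE table, Ka = [H+]²/(0.000339 − [H+]) = 3.4 × 10^-8.
Neglecting [H+] in the denominator: [H+] = √(3.4 × 10^-8 × 0.000339) = 3.39 × 10^-6 M
Check: 1% ionized — well under 5%, approximation valid.
pH = −log[H+] = −log(3.39 × 10^-6) = 5.47

pH = 5.47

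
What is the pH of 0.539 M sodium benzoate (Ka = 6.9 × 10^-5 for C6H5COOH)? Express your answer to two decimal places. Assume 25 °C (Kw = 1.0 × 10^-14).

pH = 8.95

C6H5COO- is the conjugate base of the weak acid C6H5COOH.
Kb = Kw/Ka = 1.0×10^-14 / 6.9 × 10^-5 = 1.45 × 10^-10
Kb = x²/(0.539 − x) = 1.45 × 10^-10
Assume x ≪ 0.539: x ≈ √(1.45 × 10^-10 × 0.539) = 8.84 × 10^-6 M
Check: 0.0016% ionized — well under 5%, approximation valid.
pOH = −log(8.84 × 10^-6) = 5.05; pH = 14.00 − 5.05 = 8.95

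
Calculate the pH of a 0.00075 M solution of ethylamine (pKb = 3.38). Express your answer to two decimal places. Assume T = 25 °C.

pH = 10.59

C2H5NH2 + H2O ⇌ C2H5NH3+ + OH-
Kb = 10^(−3.38) = 4.17 × 10^-4
Kb = x²/(0.00075 − x) = 4.17 × 10^-4
x is not negligible relative to C₀; solve x² + 0.000417·x − 3.13e-07 = 0.
x = (−Kb + √(Kb² + 4·Kb·C₀))/2 = 3.88 × 10^-4 M
pOH = 3.41, so pH = 14.00 − pOH = 10.59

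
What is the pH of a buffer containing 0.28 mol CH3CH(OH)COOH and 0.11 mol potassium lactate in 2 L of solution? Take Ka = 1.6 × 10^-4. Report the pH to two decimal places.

pKa = −log(1.6 × 10^-4) = 3.796
Using pH = pKa + log([base]/[acid]) with [base]/[acid] = 0.11/0.28:
pH = 3.796 + (-0.406) = 3.39

pH = 3.39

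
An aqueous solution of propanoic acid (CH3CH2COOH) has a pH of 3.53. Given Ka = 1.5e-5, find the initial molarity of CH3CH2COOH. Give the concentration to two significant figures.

C₀ = 6.1 × 10^-3 M

[H+] = 10^(-3.53) = 2.95 × 10^-4 M = x
Ka = x²/(C₀ − x) ⇒ C₀ = x + x²/Ka
C₀ = 2.95 × 10^-4 + (2.95 × 10^-4)²/(1.5 × 10^-5) = 6.10 × 10^-3 M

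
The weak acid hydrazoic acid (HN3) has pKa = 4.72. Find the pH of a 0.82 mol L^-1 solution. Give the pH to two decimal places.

pH = 2.40

HN3 ⇌ N3- + H+
Ka = 10^(−4.72) = 1.91 × 10^-5
Ka = [H+]²/(0.82 − [H+]) = 1.91 × 10^-5
Neglecting [H+] in the denominator: [H+] = √(1.91 × 10^-5 × 0.82) = 3.96 × 10^-3 M
pH = −log[H+] = −log(3.96 × 10^-3) = 2.40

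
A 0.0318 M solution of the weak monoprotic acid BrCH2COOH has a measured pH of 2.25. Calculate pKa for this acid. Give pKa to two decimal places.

pKa = 2.92

[H+] = 10^(-2.25) = 5.62 × 10^-3 M
At equilibrium [HA] = 0.0318 − 5.62 × 10^-3 = 2.62 × 10^-2 M
Ka = [H+][A-]/[HA] = (5.62 × 10^-3)² / 2.62 × 10^-2 = 1.21 × 10^-3
pKa = -log(1.21 × 10^-3) = 2.92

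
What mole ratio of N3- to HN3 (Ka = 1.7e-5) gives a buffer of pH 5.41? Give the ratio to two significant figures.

pKa = -log(1.7 × 10^-5) = 4.770
pH = pKa + log(r) ⇒ log(r) = 5.41 − 4.770 = +0.640
r = [N3-]/[HN3] = 10^(+0.640) = 4.37

ratio = 4.4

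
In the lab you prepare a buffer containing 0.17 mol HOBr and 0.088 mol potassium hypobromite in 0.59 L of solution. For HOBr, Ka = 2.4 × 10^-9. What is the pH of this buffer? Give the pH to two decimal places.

pH = 8.33

pKa = −log(2.4 × 10^-9) = 8.620
Using pH = pKa + log([base]/[acid]) with [base]/[acid] = 0.088/0.17:
pH = 8.620 + (-0.286) = 8.33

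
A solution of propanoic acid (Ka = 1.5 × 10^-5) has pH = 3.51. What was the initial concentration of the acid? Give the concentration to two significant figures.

[H+] = 10^(-3.51) = 3.09 × 10^-4 M = x
Ka = x²/(C₀ − x) ⇒ C₀ = x + x²/Ka
C₀ = 3.09 × 10^-4 + (3.09 × 10^-4)²/(1.5 × 10^-5) = 6.67 × 10^-3 M

C₀ = 6.7 × 10^-3 M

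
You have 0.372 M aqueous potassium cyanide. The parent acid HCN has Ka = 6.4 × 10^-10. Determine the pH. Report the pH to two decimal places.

CN- is the conjugate base of the weak acid HCN.
Kb = Kw/Ka = 1.0×10^-14 / 6.4 × 10^-10 = 1.56 × 10^-5
From the ICE table, Kb = x²/(0.372 − x) = 1.56 × 10^-5.
Neglecting x in the denominator: x = √(1.56 × 10^-5 × 0.372) = 2.41 × 10^-3 M
(x/C₀ = 0.65% < 5%, so the approximation holds.)
pOH = 2.62, so pH = 14.00 − pOH = 11.38

pH = 11.38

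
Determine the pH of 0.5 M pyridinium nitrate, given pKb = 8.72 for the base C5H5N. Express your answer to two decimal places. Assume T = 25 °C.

pH = 2.79

C5H5NH+ is the conjugate acid of the weak base C5H5N.
Kb = 10^(−8.72) = 1.91 × 10^-9
Ka = Kw/Kb = 1.0×10^-14 / 1.91 × 10^-9 = 5.24 × 10^-6
Ka = [H+]²/(0.5 − [H+]) = 5.24 × 10^-6
Since Ka ≪ C₀, [H+] ≈ √(Ka·C₀) = 1.62 × 10^-3 M.
([H+]/C₀ = 0.32% < 5%, so the approximation holds.)
pH = −log[H+] = −log(1.62 × 10^-3) = 2.79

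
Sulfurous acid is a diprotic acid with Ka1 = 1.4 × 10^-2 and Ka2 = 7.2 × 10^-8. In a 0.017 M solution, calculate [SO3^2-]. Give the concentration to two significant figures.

First ionization gives [H+] ≈ [HSO3-] = 9.94 × 10^-3 M.
Second step: Ka2 = [H+][SO3^2-]/[HSO3-] ≈ [SO3^2-] (since [H+] ≈ [HSO3-]).
So [SO3^2-] ≈ Ka2.

7.2 × 10^-8 M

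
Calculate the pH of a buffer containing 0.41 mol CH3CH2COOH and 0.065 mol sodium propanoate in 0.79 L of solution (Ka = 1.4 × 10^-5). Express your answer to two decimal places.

pH = 4.05

pKa = −log(1.4 × 10^-5) = 4.854
Using pH = pKa + log([base]/[acid]) with [base]/[acid] = 0.065/0.41:
pH = 4.854 + (-0.800) = 4.05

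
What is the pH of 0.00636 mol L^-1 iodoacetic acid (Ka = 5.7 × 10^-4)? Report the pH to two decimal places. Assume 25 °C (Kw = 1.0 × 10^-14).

ICH2COOH ⇌ ICH2COO- + H+
From the ICE table, Ka = x²/(0.00636 − x) = 5.7 × 10^-4.
The 5% rule fails; solving x² + Ka·x − Ka·C₀ = 0 exactly:
x = (−Ka + √(Ka² + 4·Ka·C₀))/2 = 1.64 × 10^-3 M
pH = −log[H+] = −log(1.64 × 10^-3) = 2.79

pH = 2.79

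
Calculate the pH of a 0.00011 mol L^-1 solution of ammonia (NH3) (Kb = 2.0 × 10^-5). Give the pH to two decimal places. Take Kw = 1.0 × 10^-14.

pH = 9.58

NH3 + H2O ⇌ NH4+ + OH-
From the ICE table, Kb = x²/(0.00011 − x) = 2.0 × 10^-5.
Here C₀/Kb ≈ 5.5, so the small-x approximation fails. Use the quadratic:
x = (−Kb + √(Kb² + 4·Kb·C₀))/2 = 3.80 × 10^-5 M
pOH = −log(3.80 × 10^-5) = 4.42; pH = 14.00 − 4.42 = 9.58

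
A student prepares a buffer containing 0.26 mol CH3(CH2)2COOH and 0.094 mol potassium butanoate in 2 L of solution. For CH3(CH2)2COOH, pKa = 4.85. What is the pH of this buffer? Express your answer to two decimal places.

pH = 4.41

pH = pKa + log([A⁻]/[HA]) = 4.85 + log(0.094/0.26)
pH = 4.85 + (-0.442) = 4.41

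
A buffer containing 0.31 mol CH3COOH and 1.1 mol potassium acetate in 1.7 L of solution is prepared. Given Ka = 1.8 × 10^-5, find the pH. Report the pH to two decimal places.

pKa = −log(1.8 × 10^-5) = 4.745
pH = pKa + log([A⁻]/[HA]) = 4.745 + log(1.1/0.31)
pH = 4.745 + (+0.550) = 5.29

pH = 5.29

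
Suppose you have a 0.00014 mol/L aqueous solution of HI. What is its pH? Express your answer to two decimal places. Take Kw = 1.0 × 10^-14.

pH = 3.85

HI is a strong acid and dissociates completely, so [H+] = 0.00014 M.
pH = -log(0.00014) = 3.85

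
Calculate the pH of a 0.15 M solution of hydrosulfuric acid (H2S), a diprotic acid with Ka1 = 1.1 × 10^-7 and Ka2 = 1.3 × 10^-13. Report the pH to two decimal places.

pH = 3.89

Ka1 ≫ Ka2, so treat the first dissociation as the only significant source of H+.
Ka1 = x²/(0.15 − x) = 1.1 × 10^-7
x ≈ √(1.1 × 10^-7 × 0.15) = 1.28 × 10^-4 M
pH = −log(1.28 × 10^-4) = 3.89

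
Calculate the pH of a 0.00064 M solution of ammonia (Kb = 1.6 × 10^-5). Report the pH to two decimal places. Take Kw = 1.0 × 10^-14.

NH3 + H2O ⇌ NH4+ + OH-
From the ICE table, Kb = [OH-]²/(0.00064 − [OH-]) = 1.6 × 10^-5.
Here C₀/Kb ≈ 40, so the small-[OH-] approximation fails. Use the quadratic:
[OH-] = (−Kb + √(Kb² + 4·Kb·C₀))/2 = 9.35 × 10^-5 M
pOH = 4.03, so pH = 14.00 − pOH = 9.97

pH = 9.97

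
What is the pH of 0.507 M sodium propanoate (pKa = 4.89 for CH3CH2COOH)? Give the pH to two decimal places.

pH = 9.30

CH3CH2COO- is the conjugate base of the weak acid CH3CH2COOH.
Ka = 10^(−4.89) = 1.29 × 10^-5
Kb = Kw/Ka = 1.0×10^-14 / 1.29 × 10^-5 = 7.75 × 10^-10
From the ICE table, Kb = x²/(0.507 − x) = 7.75 × 10^-10.
Assume x ≪ 0.507: x ≈ √(7.75 × 10^-10 × 0.507) = 1.98 × 10^-5 M
pOH = −log(1.98 × 10^-5) = 4.70; pH = 14.00 − 4.70 = 9.30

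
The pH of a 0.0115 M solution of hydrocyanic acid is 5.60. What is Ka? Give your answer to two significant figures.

[H+] = 10^(-5.60) = 2.51 × 10^-6 M
At equilibrium [HA] = 0.0115 − 2.51 × 10^-6 = 1.15 × 10^-2 M
Ka = [H+][A-]/[HA] = (2.51 × 10^-6)² / 1.15 × 10^-2 = 5.5 × 10^-10

Ka = 5.5 × 10^-10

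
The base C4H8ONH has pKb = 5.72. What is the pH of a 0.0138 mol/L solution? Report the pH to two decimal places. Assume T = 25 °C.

C4H8ONH + H2O ⇌ C4H8ONH2+ + OH-
Kb = 10^(−5.72) = 1.91 × 10^-6
From the ICE table, Kb = x²/(0.0138 − x) = 1.91 × 10^-6.
Neglecting x in the denominator: x = √(1.91 × 10^-6 × 0.0138) = 1.62 × 10^-4 M
(x/C₀ = 1.2% < 5%, so the approximation holds.)
pOH = 3.79, so pH = 14.00 − pOH = 10.21

pH = 10.21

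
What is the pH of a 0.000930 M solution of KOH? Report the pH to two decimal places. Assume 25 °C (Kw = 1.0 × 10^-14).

KOH is a strong base; [OH-] = 0.00093 M.
pOH = -log(0.00093) = 3.03
pH = 14.00 - 3.03 = 10.97

pH = 10.97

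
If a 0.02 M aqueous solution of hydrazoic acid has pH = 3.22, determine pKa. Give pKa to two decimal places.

pKa = 4.73

[H+] = 10^(-3.22) = 6.03 × 10^-4 M
At equilibrium [HA] = 0.02 − 6.03 × 10^-4 = 1.94 × 10^-2 M
Ka = [H+][A-]/[HA] = (6.03 × 10^-4)² / 1.94 × 10^-2 = 1.87 × 10^-5
pKa = -log(1.87 × 10^-5) = 4.73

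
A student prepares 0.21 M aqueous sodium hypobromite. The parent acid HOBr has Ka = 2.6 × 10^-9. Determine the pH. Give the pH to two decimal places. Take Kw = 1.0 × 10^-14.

OBr- is the conjugate base of the weak acid HOBr.
Kb = Kw/Ka = 1.0×10^-14 / 2.6 × 10^-9 = 3.85 × 10^-6
Let x = [OH-] at equilibrium. Kb = x²/(0.21 − x).
Assume x ≪ 0.21: x ≈ √(3.85 × 10^-6 × 0.21) = 8.99 × 10^-4 M
pOH = 3.05, so pH = 14.00 − pOH = 10.95

pH = 10.95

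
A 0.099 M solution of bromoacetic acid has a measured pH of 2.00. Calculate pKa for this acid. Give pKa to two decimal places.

[H+] = 10^(-2.00) = 1.00 × 10^-2 M
At equilibrium [HA] = 0.099 − 1.00 × 10^-2 = 8.90 × 10^-2 M
Ka = [H+][A-]/[HA] = (1.00 × 10^-2)² / 8.90 × 10^-2 = 1.12 × 10^-3
pKa = -log(1.12 × 10^-3) = 2.95

pKa = 2.95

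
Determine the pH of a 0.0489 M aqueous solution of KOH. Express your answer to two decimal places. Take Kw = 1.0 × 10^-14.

pH = 12.69

KOH is a strong base; [OH-] = 0.0489 M.
pOH = -log(0.0489) = 1.31
pH = 14.00 - 1.31 = 12.69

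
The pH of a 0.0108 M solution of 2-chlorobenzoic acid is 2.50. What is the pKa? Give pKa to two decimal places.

[H+] = 10^(-2.50) = 3.16 × 10^-3 M
At equilibrium [HA] = 0.0108 − 3.16 × 10^-3 = 7.64 × 10^-3 M
Ka = [H+][A-]/[HA] = (3.16 × 10^-3)² / 7.64 × 10^-3 = 1.31 × 10^-3
pKa = -log(1.31 × 10^-3) = 2.88

pKa = 2.88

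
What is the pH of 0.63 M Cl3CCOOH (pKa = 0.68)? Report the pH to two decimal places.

Cl3CCOOH ⇌ Cl3CCOO- + H+
Ka = 10^(−0.68) = 2.09 × 10^-1
Let x = [H+] at equilibrium. Ka = x²/(0.63 − x).
Here C₀/Ka ≈ 3.01, so the small-x approximation fails. Use the quadratic:
x = (−Ka + √(Ka² + 4·Ka·C₀))/2 = 2.73 × 10^-1 M
pH = −log[H+] = −log(2.73 × 10^-1) = 0.56

pH = 0.56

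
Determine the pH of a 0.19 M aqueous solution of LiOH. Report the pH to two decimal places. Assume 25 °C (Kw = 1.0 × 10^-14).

LiOH is a strong base; [OH-] = 0.19 M.
pOH = -log(0.19) = 0.72
pH = 14.00 - 0.72 = 13.28

pH = 13.28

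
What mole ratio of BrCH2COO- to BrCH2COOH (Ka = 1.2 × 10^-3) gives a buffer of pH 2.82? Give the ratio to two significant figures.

pKa = -log(1.2 × 10^-3) = 2.921
pH = pKa + log(r) ⇒ log(r) = 2.82 − 2.921 = -0.101
r = [BrCH2COO-]/[BrCH2COOH] = 10^(-0.101) = 0.793

ratio = 0.79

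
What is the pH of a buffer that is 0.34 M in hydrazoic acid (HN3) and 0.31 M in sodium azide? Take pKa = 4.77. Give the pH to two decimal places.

pH = 4.73

Henderson–Hasselbalch: pH = pKa + log([N3-]/[HN3]) = 4.77 + log(0.31/0.34)
pH = 4.77 + (-0.040) = 4.73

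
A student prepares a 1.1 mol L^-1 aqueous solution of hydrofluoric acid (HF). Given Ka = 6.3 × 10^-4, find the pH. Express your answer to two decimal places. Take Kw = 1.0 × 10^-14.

pH = 1.58

HF ⇌ F- + H+
From the ICE table, Ka = [H+]²/(1.1 − [H+]) = 6.3 × 10^-4.
Neglecting [H+] in the denominator: [H+] = √(6.3 × 10^-4 × 1.1) = 2.63 × 10^-2 M
Check: 2.4% ionized — well under 5%, approximation valid.
pH = −log[H+] = −log(2.63 × 10^-2) = 1.58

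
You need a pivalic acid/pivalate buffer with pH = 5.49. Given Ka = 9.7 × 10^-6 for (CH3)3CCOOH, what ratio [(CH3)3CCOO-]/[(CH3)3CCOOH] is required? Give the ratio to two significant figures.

pKa = -log(9.7 × 10^-6) = 5.013
pH = pKa + log(r) ⇒ log(r) = 5.49 − 5.013 = +0.477
r = [(CH3)3CCOO-]/[(CH3)3CCOOH] = 10^(+0.477) = 3

ratio = 3.0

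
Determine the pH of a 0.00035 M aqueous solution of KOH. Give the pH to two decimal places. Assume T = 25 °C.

pH = 10.54

KOH is a strong base; [OH-] = 0.00035 M.
pOH = -log(0.00035) = 3.46
pH = 14.00 - 3.46 = 10.54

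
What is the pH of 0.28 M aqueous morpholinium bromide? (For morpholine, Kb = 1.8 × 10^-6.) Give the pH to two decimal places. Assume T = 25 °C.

pH = 4.40

C4H8ONH2+ is the conjugate acid of the weak base C4H8ONH.
Ka = Kw/Kb = 1.0×10^-14 / 1.8 × 10^-6 = 5.56 × 10^-9
Ka = [H+]²/(0.28 − [H+]) = 5.56 × 10^-9
Assume [H+] ≪ 0.28: [H+] ≈ √(5.56 × 10^-9 × 0.28) = 3.95 × 10^-5 M
pH = −log(3.95 × 10^-5) = 4.40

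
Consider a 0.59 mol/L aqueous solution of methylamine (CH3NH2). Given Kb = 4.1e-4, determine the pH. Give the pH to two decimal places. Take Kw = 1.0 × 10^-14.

CH3NH2 + H2O ⇌ CH3NH3+ + OH-
From the ICE table, Kb = [OH-]²/(0.59 − [OH-]) = 4.1 × 10^-4.
Neglecting [OH-] in the denominator: [OH-] = √(4.1 × 10^-4 × 0.59) = 1.56 × 10^-2 M
([OH-]/C₀ = 2.6% < 5%, so the approximation holds.)
pOH = 1.81, so pH = 14.00 − pOH = 12.19

pH = 12.19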